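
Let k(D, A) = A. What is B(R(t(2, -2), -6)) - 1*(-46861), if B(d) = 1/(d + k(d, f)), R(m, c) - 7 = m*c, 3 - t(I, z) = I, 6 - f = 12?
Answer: 234304/5 ≈ 46861.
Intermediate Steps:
f = -6 (f = 6 - 1*12 = 6 - 12 = -6)
t(I, z) = 3 - I
R(m, c) = 7 + c*m (R(m, c) = 7 + m*c = 7 + c*m)
B(d) = 1/(-6 + d) (B(d) = 1/(d - 6) = 1/(-6 + d))
B(R(t(2, -2), -6)) - 1*(-46861) = 1/(-6 + (7 - 6*(3 - 1*2))) - 1*(-46861) = 1/(-6 + (7 - 6*(3 - 2))) + 46861 = 1/(-6 + (7 - 6*1)) + 46861 = 1/(-6 + (7 - 6)) + 46861 = 1/(-6 + 1) + 46861 = 1/(-5) + 46861 = -1/5 + 46861 = 234304/5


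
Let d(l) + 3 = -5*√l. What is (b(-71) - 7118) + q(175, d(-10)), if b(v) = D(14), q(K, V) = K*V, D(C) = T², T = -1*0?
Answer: -7643 - 875*I*√10 ≈ -7643.0 - 2767.0*I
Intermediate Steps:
d(l) = -3 - 5*√l
T = 0
D(C) = 0 (D(C) = 0² = 0)
b(v) = 0
(b(-71) - 7118) + q(175, d(-10)) = (0 - 7118) + 175*(-3 - 5*I*√10) = -7118 + 175*(-3 - 5*I*√10) = -7118 + (-525 - 875*I*√10) = -7643 - 875*I*√10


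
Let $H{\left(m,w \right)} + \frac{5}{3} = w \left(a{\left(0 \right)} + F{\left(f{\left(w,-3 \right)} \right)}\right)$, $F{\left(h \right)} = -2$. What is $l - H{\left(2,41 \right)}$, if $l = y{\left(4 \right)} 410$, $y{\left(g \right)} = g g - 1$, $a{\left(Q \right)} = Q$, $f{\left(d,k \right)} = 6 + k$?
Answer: $\frac{18701}{3} \approx 6233.7$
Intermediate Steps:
$y{\left(g \right)} = -1 + g^{2}$ ($y{\left(g \right)} = g^{2} - 1 = -1 + g^{2}$)
$H{\left(m,w \right)} = - \frac{5}{3} - 2 w$ ($H{\left(m,w \right)} = - \frac{5}{3} + w \left(0 - 2\right) = - \frac{5}{3} + w \left(-2\right) = - \frac{5}{3} - 2 w$)
$l = 6150$ ($l = \left(-1 + 4^{2}\right) 410 = \left(-1 + 16\right) 410 = 15 \cdot 410 = 6150$)
$l - H{\left(2,41 \right)} = 6150 - \left(- \frac{5}{3} - 82\right) = 6150 - - \frac{251}{3} = 6150 + \frac{251}{3} = \frac{18701}{3}$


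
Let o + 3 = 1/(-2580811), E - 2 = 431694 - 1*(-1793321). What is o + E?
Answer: 5742340606353/2580811 ≈ 2.2250e+6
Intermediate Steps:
E = 2225017 (E = 2 + (431694 - 1*(-1793321)) = 2 + (431694 + 1793321) = 2 + 2225015 = 2225017)
o = -7742434/2580811 (o = -3 + 1/(-2580811) = -3 - 1/2580811 = -7742434/2580811 ≈ -3.0000)
o + E = -7742434/2580811 + 2225017 = 5742340606353/2580811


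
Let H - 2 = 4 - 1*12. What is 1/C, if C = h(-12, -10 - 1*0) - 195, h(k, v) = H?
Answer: -1/201 ≈ -0.0049751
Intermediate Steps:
H = -6 (H = 2 + (4 - 1*12) = 2 + (4 - 12) = 2 - 8 = -6)
h(k, v) = -6
C = -201 (C = -6 - 195 = -201)
1/C = 1/(-201) = -1/201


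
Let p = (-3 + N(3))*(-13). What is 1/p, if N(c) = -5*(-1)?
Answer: -1/26 ≈ -0.038462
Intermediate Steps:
N(c) = 5
p = -26 (p = (-3 + 5)*(-13) = 2*(-13) = -26)
1/p = 1/(-26) = -1/26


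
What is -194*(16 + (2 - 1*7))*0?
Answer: 0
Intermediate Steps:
-194*(16 + (2 - 1*7))*0 = -194*(16 + (2 - 7))*0 = -194*(16 - 5)*0 = -2134*0 = -194*0 = 0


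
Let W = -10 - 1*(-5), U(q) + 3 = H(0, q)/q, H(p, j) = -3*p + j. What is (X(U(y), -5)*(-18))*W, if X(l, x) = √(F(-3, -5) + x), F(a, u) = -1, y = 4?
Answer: 90*I*√6 ≈ 220.45*I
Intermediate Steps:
H(p, j) = j - 3*p
U(q) = -2 (U(q) = -3 + (q - 3*0)/q = -3 + (q + 0)/q = -3 + q/q = -3 + 1 = -2)
X(l, x) = √(-1 + x)
W = -5 (W = -10 + 5 = -5)
(X(U(y), -5)*(-18))*W = (√(-1 - 5)*(-18))*(-5) = (√(-6)*(-18))*(-5) = ((I*√6)*(-18))*(-5) = -18*I*√6*(-5) = 90*I*√6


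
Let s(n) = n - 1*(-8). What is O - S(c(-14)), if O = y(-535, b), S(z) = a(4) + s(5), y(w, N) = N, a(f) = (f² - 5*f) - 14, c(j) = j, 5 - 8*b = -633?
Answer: 339/4 ≈ 84.750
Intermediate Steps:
b = 319/4 (b = 5/8 - ⅛*(-633) = 5/8 + 633/8 = 319/4 ≈ 79.750)
a(f) = -14 + f² - 5*f
s(n) = 8 + n (s(n) = n + 8 = 8 + n)
S(z) = -5 (S(z) = (-14 + 4² - 5*4) + (8 + 5) = (-14 + 16 - 20) + 13 = -18 + 13 = -5)
O = 319/4 ≈ 79.750
O - S(c(-14)) = 319/4 - 1*(-5) = 319/4 + 5 = 339/4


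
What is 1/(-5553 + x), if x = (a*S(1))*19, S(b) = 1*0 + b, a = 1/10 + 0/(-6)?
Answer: -10/55511 ≈ -0.00018014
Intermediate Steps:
a = ⅒ (a = 1*(⅒) + 0*(-⅙) = ⅒ + 0 = ⅒ ≈ 0.10000)
S(b) = b (S(b) = 0 + b = b)
x = 19/10 (x = ((⅒)*1)*19 = (⅒)*19 = 19/10 ≈ 1.9000)
1/(-5553 + x) = 1/(-5553 + 19/10) = 1/(-55511/10) = -10/55511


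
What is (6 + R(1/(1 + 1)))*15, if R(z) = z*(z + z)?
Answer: 195/2 ≈ 97.500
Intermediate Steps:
R(z) = 2*z² (R(z) = z*(2*z) = 2*z²)
(6 + R(1/(1 + 1)))*15 = (6 + 2*(1/(1 + 1))²)*15 = (6 + 2*(1/2)²)*15 = (6 + 2*(½)²)*15 = (6 + 2*(¼))*15 = (6 + ½)*15 = (13/2)*15 = 195/2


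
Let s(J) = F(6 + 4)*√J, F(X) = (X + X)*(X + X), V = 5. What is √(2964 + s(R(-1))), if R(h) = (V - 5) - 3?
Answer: 2*√(741 + 100*I*√3) ≈ 54.808 + 6.3204*I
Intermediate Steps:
F(X) = 4*X² (F(X) = (2*X)*(2*X) = 4*X²)
R(h) = -3 (R(h) = (5 - 5) - 3 = 0 - 3 = -3)
s(J) = 400*√J (s(J) = (4*(6 + 4)²)*√J = (4*10²)*√J = (4*100)*√J = 400*√J)
√(2964 + s(R(-1))) = √(2964 + 400*√(-3)) = √(2964 + 400*(I*√3)) = √(2964 + 400*I*√3)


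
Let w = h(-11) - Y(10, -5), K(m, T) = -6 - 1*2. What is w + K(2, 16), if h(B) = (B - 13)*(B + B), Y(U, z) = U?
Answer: 510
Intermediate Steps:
K(m, T) = -8 (K(m, T) = -6 - 2 = -8)
h(B) = 2*B*(-13 + B) (h(B) = (-13 + B)*(2*B) = 2*B*(-13 + B))
w = 518 (w = 2*(-11)*(-13 - 11) - 1*10 = 2*(-11)*(-24) - 10 = 528 - 10 = 518)
w + K(2, 16) = 518 - 8 = 510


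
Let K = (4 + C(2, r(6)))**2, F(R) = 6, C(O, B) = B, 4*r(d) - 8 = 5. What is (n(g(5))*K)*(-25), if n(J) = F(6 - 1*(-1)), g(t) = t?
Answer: -63075/8 ≈ -7884.4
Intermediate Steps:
r(d) = 13/4 (r(d) = 2 + (1/4)*5 = 2 + 5/4 = 13/4)
n(J) = 6
K = 841/16 (K = (4 + 13/4)**2 = (29/4)**2 = 841/16 ≈ 52.563)
(n(g(5))*K)*(-25) = (6*(841/16))*(-25) = (2523/8)*(-25) = -63075/8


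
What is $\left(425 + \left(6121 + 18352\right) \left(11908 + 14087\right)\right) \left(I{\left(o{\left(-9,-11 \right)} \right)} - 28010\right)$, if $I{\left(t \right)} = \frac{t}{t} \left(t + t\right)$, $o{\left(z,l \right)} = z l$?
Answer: $-17693328580720$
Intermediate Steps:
$o{\left(z,l \right)} = l z$
$I{\left(t \right)} = 2 t$ ($I{\left(t \right)} = 1 \cdot 2 t = 2 t$)
$\left(425 + \left(6121 + 18352\right) \left(11908 + 14087\right)\right) \left(I{\left(o{\left(-9,-11 \right)} \right)} - 28010\right) = \left(425 + \left(6121 + 18352\right) \left(11908 + 14087\right)\right) \left(2 \left(\left(-11\right) \left(-9\right)\right) - 28010\right) = \left(425 + 24473 \cdot 25995\right) \left(2 \cdot 99 - 28010\right) = \left(425 + 636175635\right) \left(198 - 28010\right) = 636176060 \left(-27812\right) = -17693328580720$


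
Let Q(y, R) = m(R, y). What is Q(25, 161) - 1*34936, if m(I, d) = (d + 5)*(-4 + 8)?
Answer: -34816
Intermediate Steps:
m(I, d) = 20 + 4*d (m(I, d) = (5 + d)*4 = 20 + 4*d)
Q(y, R) = 20 + 4*y
Q(25, 161) - 1*34936 = (20 + 4*25) - 1*34936 = (20 + 100) - 34936 = 120 - 34936 = -34816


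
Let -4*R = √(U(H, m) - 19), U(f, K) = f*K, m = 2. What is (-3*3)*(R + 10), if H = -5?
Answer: -90 + 9*I*√29/4 ≈ -90.0 + 12.117*I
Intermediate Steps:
U(f, K) = K*f
R = -I*√29/4 (R = -√(2*(-5) - 19)/4 = -√(-10 - 19)/4 = -I*√29/4 ≈ -1.3463*I)
(-3*3)*(R + 10) = (-3*3)*(-I*√29/4 + 10) = -9*(10 - I*√29/4) = -90 + 9*I*√29/4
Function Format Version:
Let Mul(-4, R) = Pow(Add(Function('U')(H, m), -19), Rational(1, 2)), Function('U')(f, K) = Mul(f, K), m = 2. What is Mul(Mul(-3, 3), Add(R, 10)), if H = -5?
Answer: Add(-90, Mul(Rational(9, 4), I, Pow(29, Rational(1, 2)))) ≈ Add(-90.000, Mul(12.117, I))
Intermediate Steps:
Function('U')(f, K) = Mul(K, f)
R = Mul(Rational(-1, 4), I, Pow(29, Rational(1, 2))) (R = Mul(Rational(-1, 4), Pow(Add(Mul(2, -5), -19), Rational(1, 2))) = Mul(Rational(-1, 4), Pow(Add(-10, -19), Rational(1, 2))) = Mul(Rational(-1, 4), Pow(-29, Rational(1, 2))) = Mul(Rational(-1, 4), Mul(I, Pow(29, Rational(1, 2)))) = Mul(Rational(-1, 4), I, Pow(29, Rational(1, 2))) ≈ Mul(-1.3463, I))
Mul(Mul(-3, 3), Add(R, 10)) = Mul(Mul(-3, 3), Add(Mul(Rational(-1, 4), I, Pow(29, Rational(1, 2))), 10)) = Mul(-9, Add(10, Mul(Rational(-1, 4), I, Pow(29, Rational(1, 2))))) = Add(-90, Mul(Rational(9, 4), I, Pow(29, Rational(1, 2))))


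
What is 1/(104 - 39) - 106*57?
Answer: -392729/65 ≈ -6042.0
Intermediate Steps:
1/(104 - 39) - 106*57 = 1/65 - 6042 = -392729/65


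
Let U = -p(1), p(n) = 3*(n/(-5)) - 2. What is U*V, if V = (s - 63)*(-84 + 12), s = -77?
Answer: 26208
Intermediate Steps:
p(n) = -2 - 3*n/5 (p(n) = 3*(n*(-⅕)) - 2 = 3*(-n/5) - 2 = -3*n/5 - 2 = -2 - 3*n/5)
U = 13/5 (U = -(-2 - ⅗*1) = -(-2 - ⅗) = -1*(-13/5) = 13/5 ≈ 2.6000)
V = 10080 (V = (-77 - 63)*(-84 + 12) = -140*(-72) = 10080)
U*V = (13/5)*10080 = 26208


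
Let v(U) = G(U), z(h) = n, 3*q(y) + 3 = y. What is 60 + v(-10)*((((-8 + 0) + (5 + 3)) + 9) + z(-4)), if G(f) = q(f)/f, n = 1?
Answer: 193/3 ≈ 64.333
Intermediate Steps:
q(y) = -1 + y/3
z(h) = 1
G(f) = (-1 + f/3)/f
v(U) = (-3 + U)/(3*U)
60 + v(-10)*((((-8 + 0) + (5 + 3)) + 9) + z(-4)) = 60 + ((⅓)*(-3 - 10)/(-10))*((((-8 + 0) + (5 + 3)) + 9) + 1) = 60 + ((⅓)*(-⅒)*(-13))*(((-8 + 8) + 9) + 1) = 60 + 13*((0 + 9) + 1)/30 = 60 + 13*(9 + 1)/30 = 60 + (13/30)*10 = 60 + 13/3 = 193/3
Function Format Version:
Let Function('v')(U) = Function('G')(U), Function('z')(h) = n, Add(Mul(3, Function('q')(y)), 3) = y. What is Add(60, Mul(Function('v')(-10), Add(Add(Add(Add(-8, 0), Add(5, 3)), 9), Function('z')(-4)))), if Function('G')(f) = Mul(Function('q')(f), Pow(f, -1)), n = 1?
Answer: Rational(193, 3) ≈ 64.333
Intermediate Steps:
Function('q')(y) = Add(-1, Mul(Rational(1, 3), y))
Function('z')(h) = 1
Function('G')(f) = Mul(Pow(f, -1), Add(-1, Mul(Rational(1, 3), f))) (Function('G')(f) = Mul(Add(-1, Mul(Rational(1, 3), f)), Pow(f, -1)) = Mul(Pow(f, -1), Add(-1, Mul(Rational(1, 3), f))))
Function('v')(U) = Mul(Rational(1, 3), Pow(U, -1), Add(-3, U))
Add(60, Mul(Function('v')(-10), Add(Add(Add(Add(-8, 0), Add(5, 3)), 9), Function('z')(-4)))) = Add(60, Mul(Mul(Rational(1, 3), Pow(-10, -1), Add(-3, -10)), Add(Add(Add(Add(-8, 0), Add(5, 3)), 9), 1))) = Add(60, Mul(Mul(Rational(1, 3), Rational(-1, 10), -13), Add(Add(Add(-8, 8), 9), 1))) = Add(60, Mul(Rational(13, 30), Add(Add(0, 9), 1))) = Add(60, Mul(Rational(13, 30), Add(9, 1))) = Add(60, Mul(Rational(13, 30), 10)) = Add(60, Rational(13, 3)) = Rational(193, 3)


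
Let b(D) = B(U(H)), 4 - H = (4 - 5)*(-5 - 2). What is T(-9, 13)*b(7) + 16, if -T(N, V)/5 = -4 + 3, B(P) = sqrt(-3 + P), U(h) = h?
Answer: 16 + 5*I*sqrt(6) ≈ 16.0 + 12.247*I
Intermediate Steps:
H = -3 (H = 4 - (4 - 5)*(-5 - 2) = 4 - (-1)*(-7) = 4 - 1*7 = 4 - 7 = -3)
b(D) = I*sqrt(6) (b(D) = sqrt(-3 - 3) = sqrt(-6) = I*sqrt(6))
T(N, V) = 5 (T(N, V) = -5*(-4 + 3) = -5*(-1) = 5)
T(-9, 13)*b(7) + 16 = 5*(I*sqrt(6)) + 16 = 5*I*sqrt(6) + 16 = 16 + 5*I*sqrt(6)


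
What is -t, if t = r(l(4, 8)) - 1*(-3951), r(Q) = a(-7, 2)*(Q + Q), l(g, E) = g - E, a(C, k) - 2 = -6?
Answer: -3983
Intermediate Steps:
a(C, k) = -4 (a(C, k) = 2 - 6 = -4)
r(Q) = -8*Q (r(Q) = -4*(Q + Q) = -8*Q)
t = 3983 (t = -8*(4 - 1*8) - 1*(-3951) = -8*(4 - 8) + 3951 = -8*(-4) + 3951 = 32 + 3951 = 3983)
-t = -1*3983 = -3983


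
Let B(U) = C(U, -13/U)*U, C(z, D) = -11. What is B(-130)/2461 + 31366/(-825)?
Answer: -76011976/2030325 ≈ -37.438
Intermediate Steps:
B(U) = -11*U
B(-130)/2461 + 31366/(-825) = -11*(-130)/2461 + 31366/(-825) = 1430*(1/2461) + 31366*(-1/825) = 1430/2461 - 31366/825 = -76011976/2030325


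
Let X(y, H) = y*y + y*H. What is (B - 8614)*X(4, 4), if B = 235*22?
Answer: -110208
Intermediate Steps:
B = 5170
X(y, H) = y² + H*y
(B - 8614)*X(4, 4) = (5170 - 8614)*(4*(4 + 4)) = -13776*8 = -3444*32 = -110208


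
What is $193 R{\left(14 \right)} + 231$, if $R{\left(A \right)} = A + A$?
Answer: $5635$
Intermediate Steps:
$R{\left(A \right)} = 2 A$
$193 R{\left(14 \right)} + 231 = 193 \cdot 2 \cdot 14 + 231 = 193 \cdot 28 + 231 = 5404 + 231 = 5635$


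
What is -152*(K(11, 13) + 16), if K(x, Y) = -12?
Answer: -608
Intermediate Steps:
-152*(K(11, 13) + 16) = -152*(-12 + 16) = -152*4 = -608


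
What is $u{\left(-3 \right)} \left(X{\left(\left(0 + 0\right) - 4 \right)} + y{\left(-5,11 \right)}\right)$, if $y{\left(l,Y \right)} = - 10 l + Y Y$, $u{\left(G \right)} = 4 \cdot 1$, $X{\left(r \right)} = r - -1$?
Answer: $672$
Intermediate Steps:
$X{\left(r \right)} = 1 + r$ ($X{\left(r \right)} = r + 1 = 1 + r$)
$u{\left(G \right)} = 4$
$y{\left(l,Y \right)} = Y^{2} - 10 l$ ($y{\left(l,Y \right)} = - 10 l + Y^{2} = Y^{2} - 10 l$)
$u{\left(-3 \right)} \left(X{\left(\left(0 + 0\right) - 4 \right)} + y{\left(-5,11 \right)}\right) = 4 \left(\left(1 + \left(\left(0 + 0\right) - 4\right)\right) - \left(-50 - 11^{2}\right)\right) = 4 \left(\left(1 + \left(0 - 4\right)\right) + \left(121 + 50\right)\right) = 4 \left(\left(1 - 4\right) + 171\right) = 4 \left(-3 + 171\right) = 4 \cdot 168 = 672$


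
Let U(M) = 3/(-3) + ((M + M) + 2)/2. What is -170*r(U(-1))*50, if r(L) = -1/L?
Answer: -8500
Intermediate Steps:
U(M) = M (U(M) = 3*(-1/3) + (2*M + 2)*(1/2) = -1 + (2 + 2*M)*(1/2) = -1 + (1 + M) = M)
-170*r(U(-1))*50 = -(-170)/(-1)*50 = -(-170)*(-1)*50 = -170*1*50 = -170*50 = -8500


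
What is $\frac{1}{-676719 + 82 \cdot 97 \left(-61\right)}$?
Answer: $- \frac{1}{1161913} \approx -8.6065 \cdot 10^{-7}$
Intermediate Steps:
$\frac{1}{-676719 + 82 \cdot 97 \left(-61\right)} = \frac{1}{-676719 + 7954 \left(-61\right)} = \frac{1}{-676719 - 485194} = \frac{1}{-1161913} = - \frac{1}{1161913}$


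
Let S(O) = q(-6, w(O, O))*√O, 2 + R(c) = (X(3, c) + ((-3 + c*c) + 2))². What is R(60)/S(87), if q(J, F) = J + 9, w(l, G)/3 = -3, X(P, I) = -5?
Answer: 12916834*√87/261 ≈ 4.6161e+5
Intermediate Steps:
w(l, G) = -9 (w(l, G) = 3*(-3) = -9)
q(J, F) = 9 + J
R(c) = -2 + (-6 + c²)² (R(c) = -2 + (-5 + ((-3 + c*c) + 2))² = -2 + (-5 + ((-3 + c²) + 2))² = -2 + (-5 + (-1 + c²))² = -2 + (-6 + c²)²)
S(O) = 3*√O (S(O) = (9 - 6)*√O = 3*√O)
R(60)/S(87) = (-2 + (-6 + 60²)²)/((3*√87)) = (-2 + (-6 + 3600)²)*(√87/261) = (-2 + 3594²)*(√87/261) = (-2 + 12916836)*(√87/261) = 12916834*(√87/261) = 12916834*√87/261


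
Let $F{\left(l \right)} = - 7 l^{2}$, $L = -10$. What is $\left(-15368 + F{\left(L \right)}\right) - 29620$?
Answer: $-45688$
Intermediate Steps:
$\left(-15368 + F{\left(L \right)}\right) - 29620 = \left(-15368 - 7 \left(-10\right)^{2}\right) - 29620 = \left(-15368 - 700\right) - 29620 = -16068 - 29620 = -45688$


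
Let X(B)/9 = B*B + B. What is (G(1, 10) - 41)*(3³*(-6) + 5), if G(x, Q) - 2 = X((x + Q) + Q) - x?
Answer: -646526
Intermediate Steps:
X(B) = 9*B + 9*B² (X(B) = 9*(B*B + B) = 9*(B² + B) = 9*(B + B²) = 9*B + 9*B²)
G(x, Q) = 2 - x + 9*(x + 2*Q)*(1 + x + 2*Q) (G(x, Q) = 2 + (9*((x + Q) + Q)*(1 + ((x + Q) + Q)) - x) = 2 + (9*((Q + x) + Q)*(1 + ((Q + x) + Q)) - x) = 2 + (9*(x + 2*Q)*(1 + (x + 2*Q)) - x) = 2 + (9*(x + 2*Q)*(1 + x + 2*Q) - x) = 2 + (-x + 9*(x + 2*Q)*(1 + x + 2*Q)) = 2 - x + 9*(x + 2*Q)*(1 + x + 2*Q))
(G(1, 10) - 41)*(3³*(-6) + 5) = ((2 - 1*1 + 9*(1 + 2*10)*(1 + 1 + 2*10)) - 41)*(3³*(-6) + 5) = ((2 - 1 + 9*(1 + 20)*(1 + 1 + 20)) - 41)*(27*(-6) + 5) = ((2 - 1 + 9*21*22) - 41)*(-162 + 5) = ((2 - 1 + 4158) - 41)*(-157) = (4159 - 41)*(-157) = 4118*(-157) = -646526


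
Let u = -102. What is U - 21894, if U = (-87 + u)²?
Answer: 13827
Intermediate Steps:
U = 35721 (U = (-87 - 102)² = (-189)² = 35721)
U - 21894 = 35721 - 21894 = 13827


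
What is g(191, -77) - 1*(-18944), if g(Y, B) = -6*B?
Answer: 19406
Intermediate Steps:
g(191, -77) - 1*(-18944) = -6*(-77) - 1*(-18944) = 462 + 18944 = 19406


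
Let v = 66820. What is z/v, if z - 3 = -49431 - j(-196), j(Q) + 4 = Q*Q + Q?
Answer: -21911/16705 ≈ -1.3116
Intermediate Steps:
j(Q) = -4 + Q + Q² (j(Q) = -4 + (Q*Q + Q) = -4 + (Q² + Q) = -4 + (Q + Q²) = -4 + Q + Q²)
z = -87644 (z = 3 + (-49431 - (-4 - 196 + (-196)²)) = 3 + (-49431 - (-4 - 196 + 38416)) = 3 + (-49431 - 1*38216) = 3 + (-49431 - 38216) = 3 - 87647 = -87644)
z/v = -87644/66820 = -87644*1/66820 = -21911/16705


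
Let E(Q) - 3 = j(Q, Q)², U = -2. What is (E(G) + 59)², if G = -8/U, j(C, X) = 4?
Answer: 6084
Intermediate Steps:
G = 4 (G = -8/(-2) = -8*(-½) = 4)
E(Q) = 19 (E(Q) = 3 + 4² = 3 + 16 = 19)
(E(G) + 59)² = (19 + 59)² = 78² = 6084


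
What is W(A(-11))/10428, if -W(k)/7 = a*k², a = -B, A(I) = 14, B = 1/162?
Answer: 343/422334 ≈ 0.00081215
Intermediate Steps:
B = 1/162 ≈ 0.0061728
a = -1/162 (a = -1*1/162 = -1/162 ≈ -0.0061728)
W(k) = 7*k²/162 (W(k) = -(-7)*k²/162 = 7*k²/162)
W(A(-11))/10428 = ((7/162)*14²)/10428 = ((7/162)*196)*(1/10428) = (686/81)*(1/10428) = 343/422334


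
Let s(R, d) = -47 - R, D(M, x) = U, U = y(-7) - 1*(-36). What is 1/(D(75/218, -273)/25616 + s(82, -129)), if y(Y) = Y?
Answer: -25616/3304435 ≈ -0.0077520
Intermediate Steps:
U = 29 (U = -7 - 1*(-36) = -7 + 36 = 29)
D(M, x) = 29
1/(D(75/218, -273)/25616 + s(82, -129)) = 1/(29/25616 + (-47 - 1*82)) = 1/(29*(1/25616) + (-47 - 82)) = 1/(29/25616 - 129) = 1/(-3304435/25616) = -25616/3304435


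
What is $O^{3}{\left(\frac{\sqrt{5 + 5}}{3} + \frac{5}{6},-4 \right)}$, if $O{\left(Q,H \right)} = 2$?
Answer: $8$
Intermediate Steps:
$O^{3}{\left(\frac{\sqrt{5 + 5}}{3} + \frac{5}{6},-4 \right)} = 2^{3} = 8$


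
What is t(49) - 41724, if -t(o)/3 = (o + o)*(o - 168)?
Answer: -6738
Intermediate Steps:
t(o) = -6*o*(-168 + o) (t(o) = -3*(o + o)*(o - 168) = -3*2*o*(-168 + o) = -6*o*(-168 + o))
t(49) - 41724 = 6*49*(168 - 1*49) - 41724 = 6*49*(168 - 49) - 41724 = 6*49*119 - 41724 = 34986 - 41724 = -6738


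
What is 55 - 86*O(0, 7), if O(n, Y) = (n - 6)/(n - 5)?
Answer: -241/5 ≈ -48.200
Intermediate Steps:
O(n, Y) = (-6 + n)/(-5 + n)
55 - 86*O(0, 7) = 55 - 86*(-6 + 0)/(-5 + 0) = 55 - 86*(-6)/(-5) = 55 - (-86)*(-6)/5 = 55 - 86*6/5 = 55 - 516/5 = -241/5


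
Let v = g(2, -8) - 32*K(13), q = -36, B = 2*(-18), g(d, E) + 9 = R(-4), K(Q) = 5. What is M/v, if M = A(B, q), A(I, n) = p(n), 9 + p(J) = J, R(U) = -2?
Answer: 5/19 ≈ 0.26316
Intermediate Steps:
g(d, E) = -11 (g(d, E) = -9 - 2 = -11)
B = -36
p(J) = -9 + J
A(I, n) = -9 + n
M = -45 (M = -9 - 36 = -45)
v = -171 (v = -11 - 32*5 = -11 - 160 = -171)
M/v = -45/(-171) = -45*(-1/171) = 5/19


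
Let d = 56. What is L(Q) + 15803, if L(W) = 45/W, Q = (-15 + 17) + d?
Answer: 916619/58 ≈ 15804.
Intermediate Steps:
Q = 58 (Q = (-15 + 17) + 56 = 2 + 56 = 58)
L(Q) + 15803 = 45/58 + 15803 = 916619/58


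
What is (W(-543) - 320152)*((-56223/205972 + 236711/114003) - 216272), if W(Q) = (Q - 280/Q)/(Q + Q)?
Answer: 958752120547591874234794183/13846949899813368 ≈ 6.9239e+10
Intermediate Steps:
W(Q) = (Q - 280/Q)/(2*Q) (W(Q) = (Q - 280/Q)/((2*Q)) = (Q - 280/Q)*(1/(2*Q)) = (Q - 280/Q)/(2*Q))
(W(-543) - 320152)*((-56223/205972 + 236711/114003) - 216272) = ((1/2 - 140/(-543)**2) - 320152)*((-56223/205972 + 236711/114003) - 216272) = ((1/2 - 140*1/294849) - 320152)*((-56223*1/205972 + 236711*(1/114003)) - 216272) = ((1/2 - 140/294849) - 320152)*((-56223/205972 + 236711/114003) - 216272) = (294569/589698 - 320152)*(42346247423/23481425916 - 216272) = -188792699527/589698*(-5078332599457729/23481425916) = 958752120547591874234794183/13846949899813368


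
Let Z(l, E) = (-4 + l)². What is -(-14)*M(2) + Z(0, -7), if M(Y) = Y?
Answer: 44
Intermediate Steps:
-(-14)*M(2) + Z(0, -7) = -(-14)*2 + (-4 + 0)² = -14*(-2) + (-4)² = 28 + 16 = 44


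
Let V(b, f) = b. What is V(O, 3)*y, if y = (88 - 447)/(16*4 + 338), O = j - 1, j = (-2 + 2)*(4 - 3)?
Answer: 359/402 ≈ 0.89303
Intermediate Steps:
j = 0 (j = 0*1 = 0)
O = -1 (O = 0 - 1 = -1)
y = -359/402 (y = -359/(64 + 338) = -359/402 ≈ -0.89303)
V(O, 3)*y = -1*(-359/402) = 359/402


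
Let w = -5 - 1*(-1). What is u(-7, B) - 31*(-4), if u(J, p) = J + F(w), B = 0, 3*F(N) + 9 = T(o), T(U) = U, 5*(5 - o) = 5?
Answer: 346/3 ≈ 115.33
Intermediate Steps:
w = -4 (w = -5 + 1 = -4)
o = 4 (o = 5 - ⅕*5 = 5 - 1 = 4)
F(N) = -5/3 (F(N) = -3 + (⅓)*4 = -3 + 4/3 = -5/3)
u(J, p) = -5/3 + J (u(J, p) = J - 5/3 = -5/3 + J)
u(-7, B) - 31*(-4) = (-5/3 - 7) - 31*(-4) = -26/3 + 124 = 346/3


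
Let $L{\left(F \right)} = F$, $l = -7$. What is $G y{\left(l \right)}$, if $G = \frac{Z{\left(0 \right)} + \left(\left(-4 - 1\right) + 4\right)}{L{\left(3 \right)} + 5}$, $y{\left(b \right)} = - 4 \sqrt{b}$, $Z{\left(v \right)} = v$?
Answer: $\frac{i \sqrt{7}}{2} \approx 1.3229 i$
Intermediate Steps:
$G = - \frac{1}{8}$ ($G = \frac{0 + \left(\left(-4 - 1\right) + 4\right)}{3 + 5} = \frac{0 + \left(-5 + 4\right)}{8} = \left(0 - 1\right) \frac{1}{8} = \left(-1\right) \frac{1}{8} = - \frac{1}{8} \approx -0.125$)
$G y{\left(l \right)} = - \frac{\left(-4\right) \sqrt{-7}}{8} = - \frac{\left(-4\right) i \sqrt{7}}{8} = \frac{i \sqrt{7}}{2}$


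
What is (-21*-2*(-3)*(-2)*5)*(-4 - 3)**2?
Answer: 61740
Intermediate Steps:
(-21*-2*(-3)*(-2)*5)*(-4 - 3)**2 = -21*6*(-2)*5*(-7)**2 = -(-252)*5*49 = -21*(-60)*49 = 1260*49 = 61740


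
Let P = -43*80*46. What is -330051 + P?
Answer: -488291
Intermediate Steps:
P = -158240 (P = -3440*46 = -158240)
-330051 + P = -330051 - 158240 = -488291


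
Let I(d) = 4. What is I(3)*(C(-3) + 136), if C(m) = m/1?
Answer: 532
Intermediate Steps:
C(m) = m (C(m) = m*1 = m)
I(3)*(C(-3) + 136) = 4*(-3 + 136) = 4*133 = 532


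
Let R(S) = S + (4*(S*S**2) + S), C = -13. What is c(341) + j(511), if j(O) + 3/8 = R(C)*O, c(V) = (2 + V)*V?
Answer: -35095931/8 ≈ -4.3870e+6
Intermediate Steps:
c(V) = V*(2 + V)
R(S) = 2*S + 4*S**3 (R(S) = S + (4*S**3 + S) = S + (S + 4*S**3) = 2*S + 4*S**3)
j(O) = -3/8 - 8814*O (j(O) = -3/8 + (2*(-13) + 4*(-13)**3)*O = -3/8 + (-26 + 4*(-2197))*O = -3/8 + (-26 - 8788)*O = -3/8 - 8814*O)
c(341) + j(511) = 341*(2 + 341) + (-3/8 - 8814*511) = 341*343 + (-3/8 - 4503954) = 116963 - 36031635/8 = -35095931/8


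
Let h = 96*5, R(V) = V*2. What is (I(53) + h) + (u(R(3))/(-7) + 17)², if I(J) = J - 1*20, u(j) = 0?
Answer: 802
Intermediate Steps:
R(V) = 2*V
h = 480
I(J) = -20 + J (I(J) = J - 20 = -20 + J)
(I(53) + h) + (u(R(3))/(-7) + 17)² = ((-20 + 53) + 480) + (0/(-7) + 17)² = (33 + 480) + (0*(-⅐) + 17)² = 513 + (0 + 17)² = 513 + 17² = 513 + 289 = 802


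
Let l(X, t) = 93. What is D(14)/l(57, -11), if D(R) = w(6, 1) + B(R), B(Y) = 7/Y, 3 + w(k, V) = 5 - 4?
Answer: -1/62 ≈ -0.016129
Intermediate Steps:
w(k, V) = -2 (w(k, V) = -3 + (5 - 4) = -3 + 1 = -2)
D(R) = -2 + 7/R
D(14)/l(57, -11) = (-2 + 7/14)/93 = (-2 + 7*(1/14))*(1/93) = (-2 + ½)*(1/93) = -3/2*1/93 = -1/62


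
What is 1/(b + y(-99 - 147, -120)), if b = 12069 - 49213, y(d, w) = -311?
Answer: -1/37455 ≈ -2.6699e-5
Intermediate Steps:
b = -37144
1/(b + y(-99 - 147, -120)) = 1/(-37144 - 311) = 1/(-37455) = -1/37455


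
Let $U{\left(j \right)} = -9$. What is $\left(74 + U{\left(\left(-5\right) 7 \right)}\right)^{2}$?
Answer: $4225$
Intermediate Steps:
$\left(74 + U{\left(\left(-5\right) 7 \right)}\right)^{2} = \left(74 - 9\right)^{2} = 65^{2} = 4225$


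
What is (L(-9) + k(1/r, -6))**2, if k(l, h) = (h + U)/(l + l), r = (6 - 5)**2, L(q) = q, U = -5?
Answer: 841/4 ≈ 210.25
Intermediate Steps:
r = 1 (r = 1**2 = 1)
k(l, h) = (-5 + h)/(2*l) (k(l, h) = (h - 5)/(l + l) = (-5 + h)/((2*l)) = (-5 + h)*(1/(2*l)) = (-5 + h)/(2*l))
(L(-9) + k(1/r, -6))**2 = (-9 + (-5 - 6)/(2*(1/1)))**2 = (-9 + (1/2)*(-11)/1)**2 = (-9 + (1/2)*1*(-11))**2 = (-9 - 11/2)**2 = (-29/2)**2 = 841/4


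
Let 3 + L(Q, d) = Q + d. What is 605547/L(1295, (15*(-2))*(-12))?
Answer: 605547/1652 ≈ 366.55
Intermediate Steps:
L(Q, d) = -3 + Q + d (L(Q, d) = -3 + (Q + d) = -3 + Q + d)
605547/L(1295, (15*(-2))*(-12)) = 605547/(-3 + 1295 + (15*(-2))*(-12)) = 605547/(-3 + 1295 - 30*(-12)) = 605547/(-3 + 1295 + 360) = 605547/1652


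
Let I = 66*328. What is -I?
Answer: -21648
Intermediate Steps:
I = 21648
-I = -1*21648 = -21648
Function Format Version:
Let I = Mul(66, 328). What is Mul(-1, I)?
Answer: -21648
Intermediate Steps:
I = 21648
Mul(-1, I) = Mul(-1, 21648) = -21648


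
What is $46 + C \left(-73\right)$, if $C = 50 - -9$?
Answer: $-4261$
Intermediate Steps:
$C = 59$ ($C = 50 + 9 = 59$)
$46 + C \left(-73\right) = 46 + 59 \left(-73\right) = 46 - 4307 = -4261$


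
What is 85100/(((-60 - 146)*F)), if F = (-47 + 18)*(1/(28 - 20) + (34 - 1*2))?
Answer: 340400/767659 ≈ 0.44343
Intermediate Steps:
F = -7453/8 (F = -29*(1/8 + (34 - 2)) = -29*(1/8 + 32) = -29*257/8 = -7453/8 ≈ -931.63)
85100/(((-60 - 146)*F)) = 85100/(((-60 - 146)*(-7453/8))) = 85100/((-206*(-7453/8))) = 85100/(767659/4) = 85100*(4/767659) = 340400/767659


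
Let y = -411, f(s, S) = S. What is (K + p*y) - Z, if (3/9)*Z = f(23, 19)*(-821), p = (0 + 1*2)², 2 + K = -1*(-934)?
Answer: 46085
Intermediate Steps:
K = 932 (K = -2 - 1*(-934) = -2 + 934 = 932)
p = 4 (p = (0 + 2)² = 2² = 4)
Z = -46797 (Z = 3*(19*(-821)) = 3*(-15599) = -46797)
(K + p*y) - Z = (932 + 4*(-411)) - 1*(-46797) = (932 - 1644) + 46797 = -712 + 46797 = 46085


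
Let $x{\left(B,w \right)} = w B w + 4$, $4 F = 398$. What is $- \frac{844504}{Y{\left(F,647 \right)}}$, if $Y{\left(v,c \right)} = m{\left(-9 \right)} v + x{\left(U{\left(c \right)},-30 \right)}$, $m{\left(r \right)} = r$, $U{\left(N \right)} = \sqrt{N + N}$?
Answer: $- \frac{3011501264}{4189380911} - \frac{3040214400 \sqrt{1294}}{4189380911} \approx -26.824$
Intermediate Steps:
$F = \frac{199}{2}$ ($F = \frac{1}{4} \cdot 398 = \frac{199}{2} \approx 99.5$)
$U{\left(N \right)} = \sqrt{2} \sqrt{N}$ ($U{\left(N \right)} = \sqrt{2 N} = \sqrt{2} \sqrt{N}$)
$x{\left(B,w \right)} = 4 + B w^{2}$ ($x{\left(B,w \right)} = B w w + 4 = B w^{2} + 4 = 4 + B w^{2}$)
$Y{\left(v,c \right)} = 4 - 9 v + 900 \sqrt{2} \sqrt{c}$ ($Y{\left(v,c \right)} = - 9 v + \left(4 + \sqrt{2} \sqrt{c} \left(-30\right)^{2}\right) = - 9 v + \left(4 + \sqrt{2} \sqrt{c} 900\right) = - 9 v + \left(4 + 900 \sqrt{2} \sqrt{c}\right) = 4 - 9 v + 900 \sqrt{2} \sqrt{c}$)
$- \frac{844504}{Y{\left(F,647 \right)}} = - \frac{844504}{4 - \frac{1791}{2} + 900 \sqrt{2} \sqrt{647}} = - \frac{844504}{4 - \frac{1791}{2} + 900 \sqrt{1294}} = - \frac{844504}{- \frac{1783}{2} + 900 \sqrt{1294}}$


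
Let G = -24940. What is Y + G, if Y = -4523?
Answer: -29463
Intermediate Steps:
Y + G = -4523 - 24940 = -29463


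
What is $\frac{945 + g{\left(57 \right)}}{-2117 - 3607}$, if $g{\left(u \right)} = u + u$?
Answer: $- \frac{353}{1908} \approx -0.18501$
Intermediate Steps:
$g{\left(u \right)} = 2 u$
$\frac{945 + g{\left(57 \right)}}{-2117 - 3607} = \frac{945 + 2 \cdot 57}{-2117 - 3607} = \frac{945 + 114}{-5724} = 1059 \left(- \frac{1}{5724}\right) = - \frac{353}{1908}$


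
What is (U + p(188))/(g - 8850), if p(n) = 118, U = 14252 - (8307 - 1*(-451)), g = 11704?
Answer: 2806/1427 ≈ 1.9664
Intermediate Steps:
U = 5494 (U = 14252 - (8307 + 451) = 14252 - 1*8758 = 14252 - 8758 = 5494)
(U + p(188))/(g - 8850) = (5494 + 118)/(11704 - 8850) = 5612/2854 = 5612*(1/2854) = 2806/1427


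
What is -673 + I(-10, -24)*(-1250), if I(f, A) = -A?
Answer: -30673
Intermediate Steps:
-673 + I(-10, -24)*(-1250) = -673 - 1*(-24)*(-1250) = -673 + 24*(-1250) = -673 - 30000 = -30673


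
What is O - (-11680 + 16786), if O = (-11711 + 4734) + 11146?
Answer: -937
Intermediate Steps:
O = 4169 (O = -6977 + 11146 = 4169)
O - (-11680 + 16786) = 4169 - (-11680 + 16786) = 4169 - 1*5106 = 4169 - 5106 = -937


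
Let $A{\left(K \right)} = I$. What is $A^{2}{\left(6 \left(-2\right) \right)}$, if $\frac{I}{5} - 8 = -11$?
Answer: $225$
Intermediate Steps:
$I = -15$ ($I = 40 + 5 \left(-11\right) = 40 - 55 = -15$)
$A{\left(K \right)} = -15$
$A^{2}{\left(6 \left(-2\right) \right)} = \left(-15\right)^{2} = 225$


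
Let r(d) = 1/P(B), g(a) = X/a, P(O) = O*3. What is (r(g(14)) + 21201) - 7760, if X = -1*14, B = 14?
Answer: 564523/42 ≈ 13441.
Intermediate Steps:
P(O) = 3*O
X = -14
g(a) = -14/a
r(d) = 1/42 (r(d) = 1/(3*14) = 1/42)
(r(g(14)) + 21201) - 7760 = (1/42 + 21201) - 7760 = 890443/42 - 7760 = 564523/42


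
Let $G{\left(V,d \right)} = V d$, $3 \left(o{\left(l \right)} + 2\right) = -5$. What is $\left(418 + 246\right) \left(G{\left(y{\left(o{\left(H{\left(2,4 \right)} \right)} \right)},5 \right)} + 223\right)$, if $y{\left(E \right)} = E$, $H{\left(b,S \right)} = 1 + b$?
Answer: $\frac{407696}{3} \approx 1.359 \cdot 10^{5}$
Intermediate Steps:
$o{\left(l \right)} = - \frac{11}{3}$ ($o{\left(l \right)} = -2 + \frac{1}{3} \left(-5\right) = -2 - \frac{5}{3} = - \frac{11}{3}$)
$\left(418 + 246\right) \left(G{\left(y{\left(o{\left(H{\left(2,4 \right)} \right)} \right)},5 \right)} + 223\right) = \left(418 + 246\right) \left(\left(- \frac{11}{3}\right) 5 + 223\right) = 664 \left(- \frac{55}{3} + 223\right) = 664 \cdot \frac{614}{3} = \frac{407696}{3}$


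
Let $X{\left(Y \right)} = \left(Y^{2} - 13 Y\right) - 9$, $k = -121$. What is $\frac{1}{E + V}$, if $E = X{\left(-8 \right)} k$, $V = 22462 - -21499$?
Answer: $\frac{1}{24722} \approx 4.045 \cdot 10^{-5}$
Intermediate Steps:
$V = 43961$ ($V = 22462 + 21499 = 43961$)
$X{\left(Y \right)} = -9 + Y^{2} - 13 Y$
$E = -19239$ ($E = \left(-9 + \left(-8\right)^{2} - -104\right) \left(-121\right) = \left(-9 + 64 + 104\right) \left(-121\right) = 159 \left(-121\right) = -19239$)
$\frac{1}{E + V} = \frac{1}{-19239 + 43961} = \frac{1}{24722}$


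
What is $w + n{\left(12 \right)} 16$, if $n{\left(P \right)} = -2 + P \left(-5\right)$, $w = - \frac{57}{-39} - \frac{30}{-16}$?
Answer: $- \frac{102821}{104} \approx -988.66$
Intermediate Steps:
$w = \frac{347}{104}$ ($w = \left(-57\right) \left(- \frac{1}{39}\right) - - \frac{15}{8} = \frac{19}{13} + \frac{15}{8} = \frac{347}{104} \approx 3.3365$)
$n{\left(P \right)} = -2 - 5 P$
$w + n{\left(12 \right)} 16 = \frac{347}{104} + \left(-2 - 60\right) 16 = \frac{347}{104} - 992 = - \frac{102821}{104}$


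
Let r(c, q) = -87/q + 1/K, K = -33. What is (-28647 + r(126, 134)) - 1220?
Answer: -132074879/4422 ≈ -29868.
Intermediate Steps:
r(c, q) = -1/33 - 87/q (r(c, q) = -87/q + 1/(-33) = -87/q + 1*(-1/33) = -87/q - 1/33 = -1/33 - 87/q)
(-28647 + r(126, 134)) - 1220 = (-28647 + (1/33)*(-2871 - 1*134)/134) - 1220 = (-28647 + (1/33)*(1/134)*(-2871 - 134)) - 1220 = (-28647 + (1/33)*(1/134)*(-3005)) - 1220 = (-28647 - 3005/4422) - 1220 = -126680039/4422 - 1220 = -132074879/4422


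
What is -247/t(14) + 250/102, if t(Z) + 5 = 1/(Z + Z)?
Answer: 370091/7089 ≈ 52.206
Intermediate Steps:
t(Z) = -5 + 1/(2*Z) (t(Z) = -5 + 1/(Z + Z) = -5 + 1/(2*Z))
-247/t(14) + 250/102 = -247/(-5 + (½)/14) + 250/102 = -247/(-5 + (½)*(1/14)) + 250*(1/102) = -247/(-5 + 1/28) + 125/51 = -247/(-139/28) + 125/51 = -247*(-28/139) + 125/51 = 6916/139 + 125/51 = 370091/7089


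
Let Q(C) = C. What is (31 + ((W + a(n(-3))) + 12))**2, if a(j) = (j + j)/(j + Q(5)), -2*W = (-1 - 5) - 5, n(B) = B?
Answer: 8281/4 ≈ 2070.3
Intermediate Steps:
W = 11/2 (W = -((-1 - 5) - 5)/2 = -(-6 - 5)/2 = -1/2*(-11) = 11/2 ≈ 5.5000)
a(j) = 2*j/(5 + j) (a(j) = (j + j)/(j + 5) = (2*j)/(5 + j) = 2*j/(5 + j))
(31 + ((W + a(n(-3))) + 12))**2 = (31 + ((11/2 + 2*(-3)/(5 - 3)) + 12))**2 = (31 + ((11/2 + 2*(-3)/2) + 12))**2 = (31 + ((11/2 + 2*(-3)*(1/2)) + 12))**2 = (31 + ((11/2 - 3) + 12))**2 = (31 + (5/2 + 12))**2 = (31 + 29/2)**2 = (91/2)**2 = 8281/4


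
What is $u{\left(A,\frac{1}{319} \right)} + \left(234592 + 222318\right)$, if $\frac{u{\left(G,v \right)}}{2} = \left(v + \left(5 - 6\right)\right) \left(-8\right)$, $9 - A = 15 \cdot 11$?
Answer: $\frac{145759378}{319} \approx 4.5693 \cdot 10^{5}$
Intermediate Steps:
$A = -156$ ($A = 9 - 15 \cdot 11 = 9 - 165 = -156$)
$u{\left(G,v \right)} = 16 - 16 v$ ($u{\left(G,v \right)} = 2 \left(v + \left(5 - 6\right)\right) \left(-8\right) = 2 \left(v - 1\right) \left(-8\right) = 2 \left(-1 + v\right) \left(-8\right) = 2 \left(8 - 8 v\right) = 16 - 16 v$)
$u{\left(A,\frac{1}{319} \right)} + \left(234592 + 222318\right) = \left(16 - \frac{16}{319}\right) + \left(234592 + 222318\right) = \left(16 - \frac{16}{319}\right) + 456910 = \frac{5088}{319} + 456910 = \frac{145759378}{319}$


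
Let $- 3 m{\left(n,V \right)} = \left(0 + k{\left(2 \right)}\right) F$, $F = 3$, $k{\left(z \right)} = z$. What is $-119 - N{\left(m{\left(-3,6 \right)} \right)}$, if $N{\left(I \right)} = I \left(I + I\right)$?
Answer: $-127$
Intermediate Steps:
$m{\left(n,V \right)} = -2$ ($m{\left(n,V \right)} = - \frac{\left(0 + 2\right) 3}{3} = - \frac{2 \cdot 3}{3} = \left(- \frac{1}{3}\right) 6 = -2$)
$N{\left(I \right)} = 2 I^{2}$ ($N{\left(I \right)} = I 2 I = 2 I^{2}$)
$-119 - N{\left(m{\left(-3,6 \right)} \right)} = -119 - 2 \left(-2\right)^{2} = -119 - 2 \cdot 4 = -119 - 8 = -127$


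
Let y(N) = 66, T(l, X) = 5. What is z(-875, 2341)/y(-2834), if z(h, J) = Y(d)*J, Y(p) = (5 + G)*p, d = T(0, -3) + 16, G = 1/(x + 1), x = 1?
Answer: 16387/4 ≈ 4096.8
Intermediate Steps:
G = 1/2 (G = 1/(1 + 1) = 1/2 ≈ 0.50000)
d = 21 (d = 5 + 16 = 21)
Y(p) = 11*p/2 (Y(p) = (5 + 1/2)*p = 11*p/2)
z(h, J) = 231*J/2 (z(h, J) = ((11/2)*21)*J = 231*J/2)
z(-875, 2341)/y(-2834) = ((231/2)*2341)/66 = (540771/2)*(1/66) = 16387/4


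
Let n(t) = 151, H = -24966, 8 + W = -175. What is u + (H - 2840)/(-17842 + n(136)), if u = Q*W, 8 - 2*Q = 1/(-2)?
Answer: -54925477/70764 ≈ -776.18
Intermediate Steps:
W = -183 (W = -8 - 175 = -183)
Q = 17/4 (Q = 4 - 1/2/(-2) = 4 - 1/2*(-1/2) = 4 + 1/4 = 17/4 ≈ 4.2500)
u = -3111/4 (u = (17/4)*(-183) = -3111/4 ≈ -777.75)
u + (H - 2840)/(-17842 + n(136)) = -3111/4 + (-24966 - 2840)/(-17842 + 151) = -3111/4 - 27806/(-17691) = -3111/4 - 27806*(-1/17691) = -3111/4 + 27806/17691 = -54925477/70764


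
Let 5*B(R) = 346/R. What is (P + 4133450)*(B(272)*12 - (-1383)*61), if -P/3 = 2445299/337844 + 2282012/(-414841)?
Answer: 488739854386238005647459/1401515428040 ≈ 3.4872e+11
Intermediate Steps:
P = -730338660993/140151542804 (P = -3*(2445299/337844 + 2282012/(-414841)) = -3*(2445299*(1/337844) + 2282012*(-1/414841)) = -3*(2445299/337844 - 2282012/414841) = -3*243446220331/140151542804 = -730338660993/140151542804 ≈ -5.2111)
B(R) = 346/(5*R) (B(R) = (346/R)/5 = 346/(5*R))
(P + 4133450)*(B(272)*12 - (-1383)*61) = (-730338660993/140151542804 + 4133450)*(((346/5)/272)*12 - (-1383)*61) = 579308664264532807*(((346/5)*(1/272))*12 - 1*(-84363))/140151542804 = 579308664264532807*((173/680)*12 + 84363)/140151542804 = 579308664264532807*(519/170 + 84363)/140151542804 = (579308664264532807/140151542804)*(14342229/170) = 488739854386238005647459/1401515428040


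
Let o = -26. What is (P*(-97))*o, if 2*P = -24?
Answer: -30264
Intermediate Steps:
P = -12 (P = (1/2)*(-24) = -12)
(P*(-97))*o = -12*(-97)*(-26) = 1164*(-26) = -30264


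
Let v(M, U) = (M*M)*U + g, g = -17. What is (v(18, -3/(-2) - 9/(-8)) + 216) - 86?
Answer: 1927/2 ≈ 963.50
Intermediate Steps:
v(M, U) = -17 + U*M² (v(M, U) = (M*M)*U - 17 = M²*U - 17 = U*M² - 17 = -17 + U*M²)
(v(18, -3/(-2) - 9/(-8)) + 216) - 86 = ((-17 + (-3/(-2) - 9/(-8))*18²) + 216) - 86 = ((-17 + (-3*(-½) - 9*(-⅛))*324) + 216) - 86 = ((-17 + (3/2 + 9/8)*324) + 216) - 86 = ((-17 + (21/8)*324) + 216) - 86 = ((-17 + 1701/2) + 216) - 86 = (1667/2 + 216) - 86 = 2099/2 - 86 = 1927/2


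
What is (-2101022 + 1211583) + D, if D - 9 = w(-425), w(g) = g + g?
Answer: -890280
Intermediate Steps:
w(g) = 2*g
D = -841 (D = 9 + 2*(-425) = 9 - 850 = -841)
(-2101022 + 1211583) + D = (-2101022 + 1211583) - 841 = -889439 - 841 = -890280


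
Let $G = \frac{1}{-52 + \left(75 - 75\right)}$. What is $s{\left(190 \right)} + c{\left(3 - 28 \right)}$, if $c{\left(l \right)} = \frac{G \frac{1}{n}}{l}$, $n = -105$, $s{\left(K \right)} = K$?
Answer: $\frac{25934999}{136500} \approx 190.0$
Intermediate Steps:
$G = - \frac{1}{52}$ ($G = \frac{1}{-52 + \left(75 - 75\right)} = \frac{1}{-52 + 0} = \frac{1}{-52} = - \frac{1}{52} \approx -0.019231$)
$c{\left(l \right)} = \frac{1}{5460 l}$ ($c{\left(l \right)} = \frac{\left(- \frac{1}{52}\right) \frac{1}{-105}}{l} = \frac{\left(- \frac{1}{52}\right) \left(- \frac{1}{105}\right)}{l} = \frac{1}{5460 l}$)
$s{\left(190 \right)} + c{\left(3 - 28 \right)} = 190 + \frac{1}{5460 \left(3 - 28\right)} = 190 + \frac{1}{5460 \left(-25\right)} = 190 + \frac{1}{5460} \left(- \frac{1}{25}\right) = 190 - \frac{1}{136500} = \frac{25934999}{136500}$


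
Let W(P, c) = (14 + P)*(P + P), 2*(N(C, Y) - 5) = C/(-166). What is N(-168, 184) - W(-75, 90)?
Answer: -758993/83 ≈ -9144.5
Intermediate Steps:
N(C, Y) = 5 - C/332 (N(C, Y) = 5 + (C/(-166))/2 = 5 + (C*(-1/166))/2 = 5 + (-C/166)/2 = 5 - C/332)
W(P, c) = 2*P*(14 + P) (W(P, c) = (14 + P)*(2*P) = 2*P*(14 + P))
N(-168, 184) - W(-75, 90) = (5 - 1/332*(-168)) - 2*(-75)*(14 - 75) = (5 + 42/83) - 2*(-75)*(-61) = 457/83 - 1*9150 = 457/83 - 9150 = -758993/83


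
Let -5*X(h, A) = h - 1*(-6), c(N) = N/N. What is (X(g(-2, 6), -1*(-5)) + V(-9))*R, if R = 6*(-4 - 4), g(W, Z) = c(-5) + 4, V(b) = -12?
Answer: 3408/5 ≈ 681.60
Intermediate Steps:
c(N) = 1
g(W, Z) = 5 (g(W, Z) = 1 + 4 = 5)
X(h, A) = -6/5 - h/5 (X(h, A) = -(h - 1*(-6))/5 = -(h + 6)/5 = -(6 + h)/5 = -6/5 - h/5)
R = -48 (R = 6*(-8) = -48)
(X(g(-2, 6), -1*(-5)) + V(-9))*R = ((-6/5 - ⅕*5) - 12)*(-48) = ((-6/5 - 1) - 12)*(-48) = (-11/5 - 12)*(-48) = -71/5*(-48) = 3408/5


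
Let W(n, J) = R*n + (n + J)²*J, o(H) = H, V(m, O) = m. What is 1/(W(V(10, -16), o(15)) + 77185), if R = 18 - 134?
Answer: 1/85400 ≈ 1.1710e-5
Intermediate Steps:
R = -116
W(n, J) = -116*n + J*(J + n)² (W(n, J) = -116*n + (n + J)²*J = -116*n + (J + n)²*J = -116*n + J*(J + n)²)
1/(W(V(10, -16), o(15)) + 77185) = 1/((-116*10 + 15*(15 + 10)²) + 77185) = 1/((-1160 + 15*25²) + 77185) = 1/((-1160 + 15*625) + 77185) = 1/((-1160 + 9375) + 77185) = 1/(8215 + 77185) = 1/85400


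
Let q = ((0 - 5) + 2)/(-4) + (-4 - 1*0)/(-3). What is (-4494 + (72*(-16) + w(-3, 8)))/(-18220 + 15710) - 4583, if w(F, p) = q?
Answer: -137972233/30120 ≈ -4580.8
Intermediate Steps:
q = 25/12 (q = (-5 + 2)*(-¼) + (-4 + 0)*(-⅓) = -3*(-¼) - 4*(-⅓) = ¾ + 4/3 = 25/12 ≈ 2.0833)
w(F, p) = 25/12
(-4494 + (72*(-16) + w(-3, 8)))/(-18220 + 15710) - 4583 = (-4494 + (72*(-16) + 25/12))/(-18220 + 15710) - 4583 = (-4494 + (-1152 + 25/12))/(-2510) - 4583 = (-4494 - 13799/12)*(-1/2510) - 4583 = -67727/12*(-1/2510) - 4583 = 67727/30120 - 4583 = -137972233/30120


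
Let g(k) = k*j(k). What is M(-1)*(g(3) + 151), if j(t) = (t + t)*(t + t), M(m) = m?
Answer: -259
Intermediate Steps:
j(t) = 4*t² (j(t) = (2*t)*(2*t) = 4*t²)
g(k) = 4*k³ (g(k) = k*(4*k²) = 4*k³)
M(-1)*(g(3) + 151) = -(4*3³ + 151) = -(4*27 + 151) = -(108 + 151) = -1*259 = -259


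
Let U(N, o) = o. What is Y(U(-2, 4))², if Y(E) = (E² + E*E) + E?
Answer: 1296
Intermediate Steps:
Y(E) = E + 2*E² (Y(E) = (E² + E²) + E = 2*E² + E = E + 2*E²)
Y(U(-2, 4))² = (4*(1 + 2*4))² = (4*(1 + 8))² = (4*9)² = 36² = 1296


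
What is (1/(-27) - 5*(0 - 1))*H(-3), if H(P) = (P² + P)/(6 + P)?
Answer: 268/27 ≈ 9.9259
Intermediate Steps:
H(P) = (P + P²)/(6 + P)
(1/(-27) - 5*(0 - 1))*H(-3) = (1/(-27) - 5*(0 - 1))*(-3*(1 - 3)/(6 - 3)) = (-1/27 - 5*(-1))*(-3*(-2)/3) = (-1/27 + 5)*(-3*⅓*(-2)) = (134/27)*2 = 268/27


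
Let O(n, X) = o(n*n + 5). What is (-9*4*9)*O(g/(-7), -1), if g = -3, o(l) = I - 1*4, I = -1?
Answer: 1620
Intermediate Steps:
o(l) = -5 (o(l) = -1 - 1*4 = -1 - 4 = -5)
O(n, X) = -5
(-9*4*9)*O(g/(-7), -1) = (-9*4*9)*(-5) = -36*9*(-5) = -324*(-5) = 1620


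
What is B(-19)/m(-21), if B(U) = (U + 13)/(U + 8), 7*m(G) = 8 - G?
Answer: 42/319 ≈ 0.13166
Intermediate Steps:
m(G) = 8/7 - G/7 (m(G) = (8 - G)/7 = 8/7 - G/7)
B(U) = (13 + U)/(8 + U)
B(-19)/m(-21) = ((13 - 19)/(8 - 19))/(8/7 - ⅐*(-21)) = (-6/(-11))/(8/7 + 3) = (-1/11*(-6))/(29/7) = (6/11)*(7/29) = 42/319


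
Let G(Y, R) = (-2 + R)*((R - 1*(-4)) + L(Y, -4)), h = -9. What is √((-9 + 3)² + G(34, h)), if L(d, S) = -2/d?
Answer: √26486/17 ≈ 9.5732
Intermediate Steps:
G(Y, R) = (-2 + R)*(4 + R - 2/Y) (G(Y, R) = (-2 + R)*((R - 1*(-4)) - 2/Y) = (-2 + R)*((R + 4) - 2/Y) = (-2 + R)*((4 + R) - 2/Y) = (-2 + R)*(4 + R - 2/Y))
√((-9 + 3)² + G(34, h)) = √((-9 + 3)² + (4 - 2*(-9) + 34*(-8 + (-9)² + 2*(-9)))/34) = √((-6)² + (4 + 18 + 34*(-8 + 81 - 18))/34) = √(36 + (4 + 18 + 34*55)/34) = √(36 + (4 + 18 + 1870)/34) = √(36 + (1/34)*1892) = √(36 + 946/17) = √(1558/17) = √26486/17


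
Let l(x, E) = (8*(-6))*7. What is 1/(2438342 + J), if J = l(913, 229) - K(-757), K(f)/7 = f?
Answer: 1/2443305 ≈ 4.0928e-7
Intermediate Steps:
l(x, E) = -336 (l(x, E) = -48*7 = -336)
K(f) = 7*f
J = 4963 (J = -336 - 7*(-757) = -336 - 1*(-5299) = -336 + 5299 = 4963)
1/(2438342 + J) = 1/(2438342 + 4963) = 1/2443305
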